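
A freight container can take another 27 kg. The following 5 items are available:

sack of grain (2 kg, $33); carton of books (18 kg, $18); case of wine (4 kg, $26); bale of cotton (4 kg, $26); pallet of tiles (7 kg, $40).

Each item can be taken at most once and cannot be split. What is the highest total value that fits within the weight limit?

Check high-value combinations within 27 kg:
- sack of grain+case of wine+bale of cotton+pallet of tiles: weight 2+4+4+7=17, value 33+26+26+40=125
- sack of grain+case of wine+pallet of tiles: weight 2+4+7=13, value 33+26+40=99
- sack of grain+bale of cotton+pallet of tiles: weight 2+4+7=13, value 33+26+40=99
- case of wine+bale of cotton+pallet of tiles: weight 4+4+7=15, value 26+26+40=92
- sack of grain+carton of books+pallet of tiles: weight 2+18+7=27, value 33+18+40=91
Best: $125.

$125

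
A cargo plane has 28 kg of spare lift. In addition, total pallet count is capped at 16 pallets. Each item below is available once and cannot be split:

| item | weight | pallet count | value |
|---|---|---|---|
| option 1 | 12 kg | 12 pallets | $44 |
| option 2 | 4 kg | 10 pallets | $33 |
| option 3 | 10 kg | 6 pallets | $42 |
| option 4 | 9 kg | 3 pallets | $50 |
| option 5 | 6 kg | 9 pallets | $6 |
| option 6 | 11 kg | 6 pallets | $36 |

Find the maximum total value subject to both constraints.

Feasible sets respecting both limits:
- option 1+option 4: weight 21, pallet count 15, value 94
- option 3+option 4: weight 19, pallet count 9, value 92
- option 4+option 6: weight 20, pallet count 9, value 86
- option 2+option 4: weight 13, pallet count 13, value 83
Best: $94.

$94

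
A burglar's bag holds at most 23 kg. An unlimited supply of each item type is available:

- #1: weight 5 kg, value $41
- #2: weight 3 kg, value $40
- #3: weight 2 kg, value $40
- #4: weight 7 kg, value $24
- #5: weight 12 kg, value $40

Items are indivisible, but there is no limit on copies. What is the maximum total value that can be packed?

Best value-per-unit is #3 at 40/2; filling with it alone gives 11×40 = 440.
Optimal mix: 1×#2 + 10×#3 → weight 23, value 440.

$440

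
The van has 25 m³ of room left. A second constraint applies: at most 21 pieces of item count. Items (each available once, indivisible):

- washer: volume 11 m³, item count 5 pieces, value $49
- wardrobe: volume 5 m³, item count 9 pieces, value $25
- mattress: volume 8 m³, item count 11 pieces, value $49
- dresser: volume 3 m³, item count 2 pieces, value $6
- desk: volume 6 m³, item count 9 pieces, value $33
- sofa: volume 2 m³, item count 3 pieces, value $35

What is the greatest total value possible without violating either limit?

$139

Feasible sets respecting both limits:
- washer+mattress+dresser+sofa: volume 24, item count 21, value 139
- washer+mattress+sofa: volume 21, item count 19, value 133
- washer+dresser+desk+sofa: volume 22, item count 19, value 123
- washer+desk+sofa: volume 19, item count 17, value 117
Best: $139.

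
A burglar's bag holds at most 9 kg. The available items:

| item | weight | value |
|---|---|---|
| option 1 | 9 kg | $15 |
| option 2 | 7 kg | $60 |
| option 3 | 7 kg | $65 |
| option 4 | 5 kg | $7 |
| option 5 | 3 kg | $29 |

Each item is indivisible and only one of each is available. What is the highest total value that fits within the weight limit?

Check high-value combinations within 9 kg:
- option 3: weight 7, value 65
- option 2: weight 7, value 60
- option 4+option 5: weight 5+3=8, value 7+29=36
Best: $65.

$65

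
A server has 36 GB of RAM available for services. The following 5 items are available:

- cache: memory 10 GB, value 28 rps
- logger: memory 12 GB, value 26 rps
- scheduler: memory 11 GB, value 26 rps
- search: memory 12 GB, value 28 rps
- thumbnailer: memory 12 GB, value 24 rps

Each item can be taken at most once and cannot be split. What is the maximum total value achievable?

82 rps

This is a 0/1 knapsack; check combinations near the capacity.
- cache+scheduler+search: memory 10+11+12=33, value 28+26+28=82
- cache+logger+search: memory 10+12+12=34, value 28+26+28=82
- cache+logger+scheduler: memory 10+12+11=33, value 28+26+26=80
Best: 82 rps.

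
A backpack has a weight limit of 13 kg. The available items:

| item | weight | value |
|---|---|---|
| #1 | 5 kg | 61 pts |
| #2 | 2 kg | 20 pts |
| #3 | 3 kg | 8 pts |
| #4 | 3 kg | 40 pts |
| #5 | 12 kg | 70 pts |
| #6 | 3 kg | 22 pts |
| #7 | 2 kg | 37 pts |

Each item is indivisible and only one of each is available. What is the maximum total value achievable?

160 pts

Check high-value combinations within 13 kg:
- #1+#4+#6+#7: weight 5+3+3+2=13, value 61+40+22+37=160
- #1+#2+#4+#7: weight 5+2+3+2=12, value 61+20+40+37=158
- #1+#3+#4+#7: weight 5+3+3+2=13, value 61+8+40+37=146
- #1+#2+#4+#6: weight 5+2+3+3=13, value 61+20+40+22=143
- #1+#2+#6+#7: weight 5+2+3+2=12, value 61+20+22+37=140
Best: 160 pts.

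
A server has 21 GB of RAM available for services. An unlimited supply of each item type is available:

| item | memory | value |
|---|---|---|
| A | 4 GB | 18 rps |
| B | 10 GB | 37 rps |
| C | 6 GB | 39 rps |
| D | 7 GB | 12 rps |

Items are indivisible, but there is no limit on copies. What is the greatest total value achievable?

117 rps

Best value-per-unit is C at 39/6, and filling with it alone uses memory 3×6=18. No mix of the others beats 3×39 = 117.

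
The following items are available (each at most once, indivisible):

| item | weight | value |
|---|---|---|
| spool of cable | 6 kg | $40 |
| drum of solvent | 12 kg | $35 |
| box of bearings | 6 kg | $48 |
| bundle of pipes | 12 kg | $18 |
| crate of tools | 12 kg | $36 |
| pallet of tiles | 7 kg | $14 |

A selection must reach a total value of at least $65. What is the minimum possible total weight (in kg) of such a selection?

Subsets with value ≥ 65, sorted by total weight:
- spool of cable+box of bearings: weight 12, value 88
- box of bearings+crate of tools: weight 18, value 84
- drum of solvent+box of bearings: weight 18, value 83
Minimum weight: 12 kg.

12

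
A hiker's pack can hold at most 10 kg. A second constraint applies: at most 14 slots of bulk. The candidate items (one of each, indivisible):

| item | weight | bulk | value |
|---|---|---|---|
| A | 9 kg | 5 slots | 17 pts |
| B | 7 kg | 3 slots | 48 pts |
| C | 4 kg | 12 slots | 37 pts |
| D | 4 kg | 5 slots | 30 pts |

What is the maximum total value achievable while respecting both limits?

48 pts

Feasible sets respecting both limits:
- B: weight 7, bulk 3, value 48
- C: weight 4, bulk 12, value 37
- D: weight 4, bulk 5, value 30
Best: 48 pts.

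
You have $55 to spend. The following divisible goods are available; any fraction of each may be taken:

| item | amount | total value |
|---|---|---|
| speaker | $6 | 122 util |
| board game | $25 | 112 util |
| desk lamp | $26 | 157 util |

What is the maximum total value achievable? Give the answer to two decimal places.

Take in order of value per unit:
- speaker (122/6 per unit): all 6 → value 122, running total 122.00
- desk lamp (157/26 per unit): all 26 → value 157, running total 279.00
- board game (112/25 per unit): 23 of 25 → value 23×112/25 = 103.0400, running total 382.04
Total 382.04.

382.04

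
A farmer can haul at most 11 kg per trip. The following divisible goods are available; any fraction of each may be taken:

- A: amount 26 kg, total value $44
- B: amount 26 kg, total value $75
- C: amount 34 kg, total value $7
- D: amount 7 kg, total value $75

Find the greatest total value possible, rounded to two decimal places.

Take in order of value per unit:
- D (75/7 per unit): all 7 → value 75, running total 75.00
- B (75/26 per unit): 4 of 26 → value 4×75/26 = 11.5385, running total 86.54
Total 86.54.

86.54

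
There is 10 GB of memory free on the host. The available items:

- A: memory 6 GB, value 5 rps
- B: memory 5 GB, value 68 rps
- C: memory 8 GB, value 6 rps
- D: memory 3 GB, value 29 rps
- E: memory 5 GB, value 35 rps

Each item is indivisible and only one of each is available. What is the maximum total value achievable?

103 rps

Check high-value combinations within 10 GB:
- B+E: memory 5+5=10, value 68+35=103
- B+D: memory 5+3=8, value 68+29=97
- B: memory 5, value 68
- D+E: memory 3+5=8, value 29+35=64
Best: 103 rps.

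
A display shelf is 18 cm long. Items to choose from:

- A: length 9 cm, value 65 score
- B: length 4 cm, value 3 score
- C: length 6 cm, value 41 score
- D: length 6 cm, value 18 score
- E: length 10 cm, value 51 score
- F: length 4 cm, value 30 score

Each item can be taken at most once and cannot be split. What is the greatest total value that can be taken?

Check high-value combinations within 18 cm:
- A+C: length 9+6=15, value 65+41=106
- A+B+F: length 9+4+4=17, value 65+3+30=98
- A+F: length 9+4=13, value 65+30=95
- C+E: length 6+10=16, value 41+51=92
Best: 106 score.

106 score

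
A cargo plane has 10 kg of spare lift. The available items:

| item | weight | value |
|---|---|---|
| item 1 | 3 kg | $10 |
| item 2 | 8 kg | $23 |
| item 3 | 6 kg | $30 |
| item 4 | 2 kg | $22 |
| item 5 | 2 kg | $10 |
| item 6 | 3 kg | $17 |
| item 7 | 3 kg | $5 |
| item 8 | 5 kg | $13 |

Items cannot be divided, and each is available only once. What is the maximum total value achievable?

$62

This is a 0/1 knapsack; check combinations near the capacity.
- item 3+item 4+item 5: weight 6+2+2=10, value 30+22+10=62
- item 1+item 4+item 5+item 6: weight 3+2+2+3=10, value 10+22+10+17=59
- item 4+item 5+item 6+item 7: weight 2+2+3+3=10, value 22+10+17+5=54
- item 3+item 4: weight 6+2=8, value 30+22=52
Best: $62.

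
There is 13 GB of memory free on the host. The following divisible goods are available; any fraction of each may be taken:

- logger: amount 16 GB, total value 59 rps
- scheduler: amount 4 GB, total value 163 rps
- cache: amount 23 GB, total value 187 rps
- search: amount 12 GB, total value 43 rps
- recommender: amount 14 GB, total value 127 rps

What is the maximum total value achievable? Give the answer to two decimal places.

Take in order of value per unit:
- scheduler (163/4 per unit): all 4 → value 163, running total 163.00
- recommender (127/14 per unit): 9 of 14 → value 9×127/14 = 81.6429, running total 244.64
Total 244.64.

244.64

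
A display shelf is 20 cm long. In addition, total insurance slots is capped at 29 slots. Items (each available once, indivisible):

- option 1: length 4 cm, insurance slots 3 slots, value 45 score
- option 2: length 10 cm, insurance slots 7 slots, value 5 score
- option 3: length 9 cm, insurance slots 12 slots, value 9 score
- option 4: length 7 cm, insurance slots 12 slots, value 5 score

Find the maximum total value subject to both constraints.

Feasible sets respecting both limits:
- option 1+option 3+option 4: length 20, insurance slots 27, value 59
- option 1+option 3: length 13, insurance slots 15, value 54
- option 1+option 2: length 14, insurance slots 10, value 50
- option 1+option 4: length 11, insurance slots 15, value 50
Best: 59 score.

59 score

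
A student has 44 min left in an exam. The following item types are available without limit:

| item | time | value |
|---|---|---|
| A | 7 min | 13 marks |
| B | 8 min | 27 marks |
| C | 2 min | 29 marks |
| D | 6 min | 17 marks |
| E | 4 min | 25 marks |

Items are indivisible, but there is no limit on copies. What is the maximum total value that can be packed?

Best value-per-unit is C at 29/2, and filling with it alone uses time 22×2=44. No mix of the others beats 22×29 = 638.

638 marks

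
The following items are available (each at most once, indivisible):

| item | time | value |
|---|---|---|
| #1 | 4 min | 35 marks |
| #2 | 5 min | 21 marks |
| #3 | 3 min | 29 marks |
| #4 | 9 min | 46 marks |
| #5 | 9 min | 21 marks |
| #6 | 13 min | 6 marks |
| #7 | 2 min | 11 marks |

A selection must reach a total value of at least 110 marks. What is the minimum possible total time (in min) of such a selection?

16

Subsets with value ≥ 110, sorted by total time:
- #1+#3+#4: time 16, value 110
- #1+#3+#4+#7: time 18, value 121
Minimum time: 16 min.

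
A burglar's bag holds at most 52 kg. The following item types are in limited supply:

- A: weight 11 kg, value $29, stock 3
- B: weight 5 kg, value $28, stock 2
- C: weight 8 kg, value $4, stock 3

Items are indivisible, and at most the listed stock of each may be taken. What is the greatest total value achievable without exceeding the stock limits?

Best selections within weight 52 and stock limits:
- 3×A + 2×B + 1×C: weight 51, value 147
- 3×A + 2×B: weight 43, value 143
- 2×A + 2×B + 2×C: weight 48, value 122
- 3×A + 1×B + 1×C: weight 46, value 119
Best: $147.

$147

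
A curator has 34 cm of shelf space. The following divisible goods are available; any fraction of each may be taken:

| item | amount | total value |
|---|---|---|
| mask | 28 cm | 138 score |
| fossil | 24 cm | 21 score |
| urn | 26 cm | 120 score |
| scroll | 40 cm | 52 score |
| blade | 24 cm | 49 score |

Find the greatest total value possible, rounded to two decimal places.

Take in order of value per unit:
- mask (138/28 per unit): all 28 → value 138, running total 138.00
- urn (120/26 per unit): 6 of 26 → value 6×120/26 = 27.6923, running total 165.69
Total 165.69.

165.69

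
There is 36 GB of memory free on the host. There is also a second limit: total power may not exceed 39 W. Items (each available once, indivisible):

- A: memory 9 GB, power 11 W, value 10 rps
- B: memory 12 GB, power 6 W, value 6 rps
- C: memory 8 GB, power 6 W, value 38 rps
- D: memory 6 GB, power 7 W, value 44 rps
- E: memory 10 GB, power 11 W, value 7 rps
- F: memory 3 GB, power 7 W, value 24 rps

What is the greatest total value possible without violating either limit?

Feasible sets respecting both limits:
- A+C+D+F: memory 26, power 31, value 116
- C+D+E+F: memory 27, power 31, value 113
- B+C+D+F: memory 29, power 26, value 112
Best: 116 rps.

116 rps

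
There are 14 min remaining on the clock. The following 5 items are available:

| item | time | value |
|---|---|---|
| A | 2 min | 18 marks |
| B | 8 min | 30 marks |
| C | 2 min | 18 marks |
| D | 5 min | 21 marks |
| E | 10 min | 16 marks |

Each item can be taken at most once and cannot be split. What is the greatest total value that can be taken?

66 marks

This is a 0/1 knapsack; check combinations near the capacity.
- A+B+C: time 2+8+2=12, value 18+30+18=66
- A+C+D: time 2+2+5=9, value 18+18+21=57
- A+C+E: time 2+2+10=14, value 18+18+16=52
Best: 66 marks.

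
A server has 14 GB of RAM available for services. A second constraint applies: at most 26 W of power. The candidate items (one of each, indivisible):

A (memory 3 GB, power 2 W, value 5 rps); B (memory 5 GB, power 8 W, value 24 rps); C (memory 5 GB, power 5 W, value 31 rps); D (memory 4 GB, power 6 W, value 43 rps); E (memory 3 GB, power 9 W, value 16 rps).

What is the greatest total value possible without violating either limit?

98 rps

Feasible sets respecting both limits:
- B+C+D: memory 14, power 19, value 98
- C+D+E: memory 12, power 20, value 90
- B+D+E: memory 12, power 23, value 83
- A+C+D: memory 12, power 13, value 79
Best: 98 rps.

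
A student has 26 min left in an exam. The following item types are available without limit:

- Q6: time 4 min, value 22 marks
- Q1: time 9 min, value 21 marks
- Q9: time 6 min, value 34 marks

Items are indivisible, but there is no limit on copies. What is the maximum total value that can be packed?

146 marks

Best value-per-unit is Q9 at 34/6; filling with it alone gives 4×34 = 136.
Optimal mix: 2×Q6 + 3×Q9 → time 26, value 146.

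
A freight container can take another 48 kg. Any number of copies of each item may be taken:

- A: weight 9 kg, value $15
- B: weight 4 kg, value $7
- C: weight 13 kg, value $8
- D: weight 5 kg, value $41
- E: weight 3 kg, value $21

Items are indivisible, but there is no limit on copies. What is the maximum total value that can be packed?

Best value-per-unit is D at 41/5; filling with it alone gives 9×41 = 369.
Optimal mix: 9×D + 1×E → weight 48, value 390.

$390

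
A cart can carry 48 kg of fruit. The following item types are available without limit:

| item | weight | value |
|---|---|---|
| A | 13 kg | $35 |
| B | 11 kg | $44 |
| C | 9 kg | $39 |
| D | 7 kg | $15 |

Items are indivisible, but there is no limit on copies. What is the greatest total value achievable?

Best value-per-unit is C at 39/9; filling with it alone gives 5×39 = 195.
Optimal mix: 1×B + 4×C → weight 47, value 200.

$200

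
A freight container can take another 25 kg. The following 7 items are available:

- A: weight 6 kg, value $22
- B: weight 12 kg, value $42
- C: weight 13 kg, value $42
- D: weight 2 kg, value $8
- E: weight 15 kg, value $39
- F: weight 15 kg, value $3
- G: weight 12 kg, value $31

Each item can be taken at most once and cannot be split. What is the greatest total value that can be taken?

This is a 0/1 knapsack; check combinations near the capacity.
- B+C: weight 12+13=25, value 42+42=84
- B+G: weight 12+12=24, value 42+31=73
- C+G: weight 13+12=25, value 42+31=73
- A+B+D: weight 6+12+2=20, value 22+42+8=72
- A+C+D: weight 6+13+2=21, value 22+42+8=72
Best: $84.

$84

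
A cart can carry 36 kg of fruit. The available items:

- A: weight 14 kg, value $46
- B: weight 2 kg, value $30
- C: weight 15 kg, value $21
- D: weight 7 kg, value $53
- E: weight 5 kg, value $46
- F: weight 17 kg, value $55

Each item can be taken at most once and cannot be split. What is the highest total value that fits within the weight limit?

Check high-value combinations within 36 kg:
- B+D+E+F: weight 2+7+5+17=31, value 30+53+46+55=184
- A+B+D+E: weight 14+2+7+5=28, value 46+30+53+46=175
- D+E+F: weight 7+5+17=29, value 53+46+55=154
- B+C+D+E: weight 2+15+7+5=29, value 30+21+53+46=150
Best: $184.

$184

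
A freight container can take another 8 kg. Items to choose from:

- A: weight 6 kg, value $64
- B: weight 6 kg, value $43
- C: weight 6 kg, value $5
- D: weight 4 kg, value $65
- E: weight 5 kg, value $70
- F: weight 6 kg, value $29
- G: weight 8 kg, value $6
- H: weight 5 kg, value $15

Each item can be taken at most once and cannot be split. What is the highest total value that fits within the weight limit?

$70

This is a 0/1 knapsack; check combinations near the capacity.
- E: weight 5, value 70
- D: weight 4, value 65
- A: weight 6, value 64
Best: $70.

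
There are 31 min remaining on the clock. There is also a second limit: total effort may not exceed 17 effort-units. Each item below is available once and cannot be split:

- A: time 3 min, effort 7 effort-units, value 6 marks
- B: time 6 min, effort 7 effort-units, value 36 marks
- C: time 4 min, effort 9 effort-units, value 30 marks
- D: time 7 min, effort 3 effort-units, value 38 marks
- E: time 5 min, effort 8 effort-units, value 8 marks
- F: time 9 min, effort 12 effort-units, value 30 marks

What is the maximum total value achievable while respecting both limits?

Feasible sets respecting both limits:
- A+B+D: time 16, effort 17, value 80
- B+D: time 13, effort 10, value 74
- C+D: time 11, effort 12, value 68
- D+F: time 16, effort 15, value 68
Best: 80 marks.

80 marks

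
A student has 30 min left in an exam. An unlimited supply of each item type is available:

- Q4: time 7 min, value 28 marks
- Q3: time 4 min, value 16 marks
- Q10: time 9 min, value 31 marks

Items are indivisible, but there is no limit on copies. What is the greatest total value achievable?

Best value-per-unit is Q4 at 28/7; filling with it alone gives 4×28 = 112.
Optimal mix: 2×Q4 + 4×Q3 → time 30, value 120.

120 marks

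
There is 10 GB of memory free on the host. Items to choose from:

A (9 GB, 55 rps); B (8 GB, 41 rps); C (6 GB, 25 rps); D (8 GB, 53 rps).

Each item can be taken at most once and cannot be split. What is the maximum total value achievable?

Check high-value combinations within 10 GB:
- A: memory 9, value 55
- D: memory 8, value 53
- B: memory 8, value 41
Best: 55 rps.

55 rps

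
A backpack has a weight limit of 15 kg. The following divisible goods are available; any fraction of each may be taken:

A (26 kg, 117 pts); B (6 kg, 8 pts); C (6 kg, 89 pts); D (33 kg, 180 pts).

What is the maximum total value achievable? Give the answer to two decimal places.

Take in order of value per unit:
- C (89/6 per unit): all 6 → value 89, running total 89.00
- D (180/33 per unit): 9 of 33 → value 9×180/33 = 49.0909, running total 138.09
Total 138.09.

138.09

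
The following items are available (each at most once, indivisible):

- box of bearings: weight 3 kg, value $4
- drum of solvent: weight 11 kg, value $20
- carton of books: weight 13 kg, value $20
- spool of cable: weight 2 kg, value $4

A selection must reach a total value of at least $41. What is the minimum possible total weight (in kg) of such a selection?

Subsets with value ≥ 41, sorted by total weight:
- drum of solvent+carton of books+spool of cable: weight 26, value 44
- box of bearings+drum of solvent+carton of books: weight 27, value 44
- box of bearings+drum of solvent+carton of books+spool of cable: weight 29, value 48
Minimum weight: 26 kg.

26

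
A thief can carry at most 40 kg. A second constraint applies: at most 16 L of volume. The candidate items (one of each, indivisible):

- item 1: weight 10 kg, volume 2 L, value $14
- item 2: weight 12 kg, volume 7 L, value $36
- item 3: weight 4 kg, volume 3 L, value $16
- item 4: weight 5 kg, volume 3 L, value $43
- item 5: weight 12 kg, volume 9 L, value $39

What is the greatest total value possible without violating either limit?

$109

Feasible sets respecting both limits:
- item 1+item 2+item 3+item 4: weight 31, volume 15, value 109
- item 3+item 4+item 5: weight 21, volume 15, value 98
- item 1+item 4+item 5: weight 27, volume 14, value 96
Best: $109.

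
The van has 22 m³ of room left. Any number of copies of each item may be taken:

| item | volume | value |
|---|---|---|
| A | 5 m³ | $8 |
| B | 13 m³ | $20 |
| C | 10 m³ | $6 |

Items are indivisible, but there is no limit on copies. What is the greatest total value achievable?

$32

Best value-per-unit is A at 8/5, and filling with it alone uses volume 4×5=20. No mix of the others beats 4×8 = 32.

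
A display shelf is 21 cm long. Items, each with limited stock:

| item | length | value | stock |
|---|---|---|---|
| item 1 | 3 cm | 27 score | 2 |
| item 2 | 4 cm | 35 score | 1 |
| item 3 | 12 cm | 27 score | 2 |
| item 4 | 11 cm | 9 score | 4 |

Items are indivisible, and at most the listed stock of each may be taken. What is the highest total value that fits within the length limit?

98 score

Best selections within length 21 and stock limits:
- 2×item 1 + 1×item 2 + 1×item 4: length 21, value 98
- 2×item 1 + 1×item 2: length 10, value 89
- 1×item 1 + 1×item 2 + 1×item 3: length 19, value 89
- 2×item 1 + 1×item 3: length 18, value 81
Best: 98 score.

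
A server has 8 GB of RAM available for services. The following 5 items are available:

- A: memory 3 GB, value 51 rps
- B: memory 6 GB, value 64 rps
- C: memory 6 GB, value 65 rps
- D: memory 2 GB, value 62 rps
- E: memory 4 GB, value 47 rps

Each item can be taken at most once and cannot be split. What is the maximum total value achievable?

127 rps

Check high-value combinations within 8 GB:
- C+D: memory 6+2=8, value 65+62=127
- B+D: memory 6+2=8, value 64+62=126
- A+D: memory 3+2=5, value 51+62=113
- D+E: memory 2+4=6, value 62+47=109
Best: 127 rps.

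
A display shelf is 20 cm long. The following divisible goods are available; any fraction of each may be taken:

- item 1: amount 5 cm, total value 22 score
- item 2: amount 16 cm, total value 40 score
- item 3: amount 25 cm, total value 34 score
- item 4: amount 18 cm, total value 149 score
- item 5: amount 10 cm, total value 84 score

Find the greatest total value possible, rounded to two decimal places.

166.78

Take in order of value per unit:
- item 5 (84/10 per unit): all 10 → value 84, running total 84.00
- item 4 (149/18 per unit): 10 of 18 → value 10×149/18 = 82.7778, running total 166.78
Total 166.78.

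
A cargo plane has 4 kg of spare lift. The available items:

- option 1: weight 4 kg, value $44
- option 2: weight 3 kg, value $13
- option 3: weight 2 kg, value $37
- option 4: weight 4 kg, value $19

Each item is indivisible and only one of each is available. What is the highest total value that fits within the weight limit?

$44

Check high-value combinations within 4 kg:
- option 1: weight 4, value 44
- option 3: weight 2, value 37
- option 4: weight 4, value 19
- option 2: weight 3, value 13
Best: $44.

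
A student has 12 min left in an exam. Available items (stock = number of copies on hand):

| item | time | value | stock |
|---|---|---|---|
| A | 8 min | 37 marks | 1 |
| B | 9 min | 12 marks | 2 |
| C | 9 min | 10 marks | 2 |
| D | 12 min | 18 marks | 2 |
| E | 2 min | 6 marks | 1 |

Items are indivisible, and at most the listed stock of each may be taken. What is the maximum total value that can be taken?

Best selections within time 12 and stock limits:
- 1×A + 1×E: time 10, value 43
- 1×A: time 8, value 37
- 1×B + 1×E: time 11, value 18
- 1×D: time 12, value 18
Best: 43 marks.

43 marks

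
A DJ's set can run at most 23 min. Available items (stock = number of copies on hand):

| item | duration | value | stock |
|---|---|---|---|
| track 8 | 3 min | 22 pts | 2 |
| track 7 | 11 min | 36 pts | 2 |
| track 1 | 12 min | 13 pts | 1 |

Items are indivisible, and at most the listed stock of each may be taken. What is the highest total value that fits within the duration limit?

80 pts

Top feasible selections:
- 2×track 8 + 1×track 7: duration 17, value 80
- 2×track 7: duration 22, value 72
- 1×track 8 + 1×track 7: duration 14, value 58
Best: 80 pts.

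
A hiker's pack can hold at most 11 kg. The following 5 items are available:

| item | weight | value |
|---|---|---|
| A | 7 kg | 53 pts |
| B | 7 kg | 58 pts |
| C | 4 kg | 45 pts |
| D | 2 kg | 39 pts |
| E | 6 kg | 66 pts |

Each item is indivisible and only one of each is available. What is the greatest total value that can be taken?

111 pts

Check high-value combinations within 11 kg:
- C+E: weight 4+6=10, value 45+66=111
- D+E: weight 2+6=8, value 39+66=105
- B+C: weight 7+4=11, value 58+45=103
- A+C: weight 7+4=11, value 53+45=98
Best: 111 pts.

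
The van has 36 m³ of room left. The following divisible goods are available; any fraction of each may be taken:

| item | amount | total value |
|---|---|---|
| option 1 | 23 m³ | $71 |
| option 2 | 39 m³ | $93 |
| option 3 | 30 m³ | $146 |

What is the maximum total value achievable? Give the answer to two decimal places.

Take in order of value per unit:
- option 3 (146/30 per unit): all 30 → value 146, running total 146.00
- option 1 (71/23 per unit): 6 of 23 → value 6×71/23 = 18.5217, running total 164.52
Total 164.52.

164.52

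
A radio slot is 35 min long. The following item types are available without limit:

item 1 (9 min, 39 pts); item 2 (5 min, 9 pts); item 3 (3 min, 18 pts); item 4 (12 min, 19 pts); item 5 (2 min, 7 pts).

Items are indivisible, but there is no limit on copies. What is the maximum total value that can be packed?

205 pts

Best value-per-unit is item 3 at 18/3; filling with it alone gives 11×18 = 198.
Optimal mix: 11×item 3 + 1×item 5 → duration 35, value 205.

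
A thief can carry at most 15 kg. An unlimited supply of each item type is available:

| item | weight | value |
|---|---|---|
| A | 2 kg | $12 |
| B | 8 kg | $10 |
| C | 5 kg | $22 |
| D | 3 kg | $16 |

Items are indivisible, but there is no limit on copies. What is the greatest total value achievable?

Best value-per-unit is A at 12/2; filling with it alone gives 7×12 = 84.
Optimal mix: 6×A + 1×D → weight 15, value 88.

$88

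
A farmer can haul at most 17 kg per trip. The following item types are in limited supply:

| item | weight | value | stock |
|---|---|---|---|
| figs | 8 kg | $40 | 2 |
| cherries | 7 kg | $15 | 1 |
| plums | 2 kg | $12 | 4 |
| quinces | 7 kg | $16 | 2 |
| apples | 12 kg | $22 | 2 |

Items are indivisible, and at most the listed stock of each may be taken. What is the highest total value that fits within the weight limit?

Best selections within weight 17 and stock limits:
- 1×figs + 4×plums: weight 16, value 88
- 2×figs: weight 16, value 80
- 1×figs + 3×plums: weight 14, value 76
- 1×figs + 1×plums + 1×quinces: weight 17, value 68
Best: $88.

$88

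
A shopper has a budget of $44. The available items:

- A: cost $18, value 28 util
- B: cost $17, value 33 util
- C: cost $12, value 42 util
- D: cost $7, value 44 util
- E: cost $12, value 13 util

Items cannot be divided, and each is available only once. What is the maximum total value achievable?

119 util

This is a 0/1 knapsack; check combinations near the capacity.
- B+C+D: cost 17+12+7=36, value 33+42+44=119
- A+C+D: cost 18+12+7=37, value 28+42+44=114
- A+B+D: cost 18+17+7=42, value 28+33+44=105
- C+D+E: cost 12+7+12=31, value 42+44+13=99
- B+D+E: cost 17+7+12=36, value 33+44+13=90
Best: 119 util.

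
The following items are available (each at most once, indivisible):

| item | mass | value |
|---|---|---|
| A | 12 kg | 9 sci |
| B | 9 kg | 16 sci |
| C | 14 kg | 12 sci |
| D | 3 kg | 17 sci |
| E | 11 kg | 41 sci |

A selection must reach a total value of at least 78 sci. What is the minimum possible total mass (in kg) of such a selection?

35

Subsets with value ≥ 78, sorted by total mass:
- A+B+D+E: mass 35, value 83
- B+C+D+E: mass 37, value 86
Minimum mass: 35 kg.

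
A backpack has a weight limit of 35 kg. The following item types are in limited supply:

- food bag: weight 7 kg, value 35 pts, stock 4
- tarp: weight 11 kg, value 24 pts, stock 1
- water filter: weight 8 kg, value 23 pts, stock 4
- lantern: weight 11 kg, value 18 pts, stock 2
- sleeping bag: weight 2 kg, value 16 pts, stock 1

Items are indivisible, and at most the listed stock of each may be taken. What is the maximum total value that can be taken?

156 pts

Top feasible selections:
- 4×food bag + 1×sleeping bag: weight 30, value 156
- 3×food bag + 1×tarp + 1×sleeping bag: weight 34, value 145
- 3×food bag + 1×water filter + 1×sleeping bag: weight 31, value 144
Best: 156 pts.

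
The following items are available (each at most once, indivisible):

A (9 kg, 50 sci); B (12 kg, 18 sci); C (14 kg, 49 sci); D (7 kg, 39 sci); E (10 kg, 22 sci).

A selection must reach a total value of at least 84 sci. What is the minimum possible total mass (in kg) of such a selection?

Subsets with value ≥ 84, sorted by total mass:
- A+D: mass 16, value 89
- C+D: mass 21, value 88
Minimum mass: 16 kg.

16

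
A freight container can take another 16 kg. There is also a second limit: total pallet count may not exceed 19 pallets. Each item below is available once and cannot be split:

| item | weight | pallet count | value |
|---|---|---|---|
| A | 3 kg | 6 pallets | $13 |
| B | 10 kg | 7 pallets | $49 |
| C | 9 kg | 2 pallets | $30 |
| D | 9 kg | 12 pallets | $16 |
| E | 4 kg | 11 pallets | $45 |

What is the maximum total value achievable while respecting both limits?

Feasible sets respecting both limits:
- B+E: weight 14, pallet count 18, value 94
- A+C+E: weight 16, pallet count 19, value 88
- C+E: weight 13, pallet count 13, value 75
Best: $94.

$94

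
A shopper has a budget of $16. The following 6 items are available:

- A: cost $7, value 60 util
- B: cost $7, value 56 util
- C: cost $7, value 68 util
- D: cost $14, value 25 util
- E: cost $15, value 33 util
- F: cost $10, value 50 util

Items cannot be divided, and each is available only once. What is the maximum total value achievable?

128 util

Check high-value combinations within $16:
- A+C: cost 7+7=14, value 60+68=128
- B+C: cost 7+7=14, value 56+68=124
- A+B: cost 7+7=14, value 60+56=116
- C: cost 7, value 68
Best: 128 util.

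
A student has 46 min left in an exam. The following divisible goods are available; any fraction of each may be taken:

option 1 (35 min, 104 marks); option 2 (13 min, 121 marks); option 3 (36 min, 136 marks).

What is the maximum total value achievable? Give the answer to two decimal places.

Take in order of value per unit:
- option 2 (121/13 per unit): all 13 → value 121, running total 121.00
- option 3 (136/36 per unit): 33 of 36 → value 33×136/36 = 124.6667, running total 245.67
Total 245.67.

245.67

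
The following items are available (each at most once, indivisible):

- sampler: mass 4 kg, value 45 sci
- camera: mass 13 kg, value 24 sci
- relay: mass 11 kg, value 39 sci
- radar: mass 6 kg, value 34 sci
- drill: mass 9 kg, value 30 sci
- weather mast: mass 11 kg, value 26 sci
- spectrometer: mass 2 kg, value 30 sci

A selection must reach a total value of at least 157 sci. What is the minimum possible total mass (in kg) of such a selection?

Subsets with value ≥ 157, sorted by total mass:
- sampler+relay+radar+drill+spectrometer: mass 32, value 178
- sampler+radar+drill+weather mast+spectrometer: mass 32, value 165
Minimum mass: 32 kg.

32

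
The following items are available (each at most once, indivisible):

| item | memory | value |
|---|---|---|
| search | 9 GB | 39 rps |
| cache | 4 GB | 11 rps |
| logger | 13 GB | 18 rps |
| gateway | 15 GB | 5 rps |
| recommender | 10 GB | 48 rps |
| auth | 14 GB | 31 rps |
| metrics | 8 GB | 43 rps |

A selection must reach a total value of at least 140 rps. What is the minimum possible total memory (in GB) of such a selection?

31

Subsets with value ≥ 140, sorted by total memory:
- search+cache+recommender+metrics: memory 31, value 141
- search+logger+recommender+metrics: memory 40, value 148
- search+recommender+auth+metrics: memory 41, value 161
- search+cache+logger+recommender+metrics: memory 44, value 159
Minimum memory: 31 GB.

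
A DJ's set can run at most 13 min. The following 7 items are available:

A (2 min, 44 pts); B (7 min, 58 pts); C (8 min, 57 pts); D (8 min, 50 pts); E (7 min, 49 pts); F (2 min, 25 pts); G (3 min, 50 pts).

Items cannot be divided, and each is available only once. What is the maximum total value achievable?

152 pts

This is a 0/1 knapsack; check combinations near the capacity.
- A+B+G: duration 2+7+3=12, value 44+58+50=152
- A+C+G: duration 2+8+3=13, value 44+57+50=151
- A+D+G: duration 2+8+3=13, value 44+50+50=144
- A+E+G: duration 2+7+3=12, value 44+49+50=143
Best: 152 pts.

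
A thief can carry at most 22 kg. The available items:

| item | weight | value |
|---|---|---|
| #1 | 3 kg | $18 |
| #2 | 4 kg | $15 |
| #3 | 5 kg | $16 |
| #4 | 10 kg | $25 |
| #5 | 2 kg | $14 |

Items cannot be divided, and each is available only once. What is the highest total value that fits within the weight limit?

This is a 0/1 knapsack; check combinations near the capacity.
- #1+#2+#3+#4: weight 3+4+5+10=22, value 18+15+16+25=74
- #1+#3+#4+#5: weight 3+5+10+2=20, value 18+16+25+14=73
- #1+#2+#4+#5: weight 3+4+10+2=19, value 18+15+25+14=72
Best: $74.

$74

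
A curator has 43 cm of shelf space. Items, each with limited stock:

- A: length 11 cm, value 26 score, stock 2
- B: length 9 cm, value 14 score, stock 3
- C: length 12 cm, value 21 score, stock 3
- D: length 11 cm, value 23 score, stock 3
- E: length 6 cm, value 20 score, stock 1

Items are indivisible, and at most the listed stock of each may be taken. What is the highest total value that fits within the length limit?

95 score

Best selections within length 43 and stock limits:
- 2×A + 1×D + 1×E: length 39, value 95
- 2×A + 1×C + 1×E: length 40, value 93
Best: 95 score.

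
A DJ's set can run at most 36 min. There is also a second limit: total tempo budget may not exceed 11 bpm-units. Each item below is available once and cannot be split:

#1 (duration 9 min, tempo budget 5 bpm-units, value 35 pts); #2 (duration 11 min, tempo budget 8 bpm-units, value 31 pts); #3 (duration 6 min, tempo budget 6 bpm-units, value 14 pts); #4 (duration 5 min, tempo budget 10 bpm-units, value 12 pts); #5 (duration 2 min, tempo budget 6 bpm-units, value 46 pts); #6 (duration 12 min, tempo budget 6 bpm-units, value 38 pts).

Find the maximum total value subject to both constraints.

Feasible sets respecting both limits:
- #1+#5: duration 11, tempo budget 11, value 81
- #1+#6: duration 21, tempo budget 11, value 73
- #1+#3: duration 15, tempo budget 11, value 49
- #5: duration 2, tempo budget 6, value 46
Best: 81 pts.

81 pts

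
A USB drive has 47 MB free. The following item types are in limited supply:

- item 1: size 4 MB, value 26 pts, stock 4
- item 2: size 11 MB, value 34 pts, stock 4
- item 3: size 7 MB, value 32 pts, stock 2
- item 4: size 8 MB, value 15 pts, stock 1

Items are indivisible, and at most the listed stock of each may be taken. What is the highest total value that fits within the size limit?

Best selections within size 47 and stock limits:
- 4×item 1 + 2×item 2 + 1×item 3: size 45, value 204
- 4×item 1 + 1×item 2 + 2×item 3: size 41, value 202
- 3×item 1 + 1×item 2 + 2×item 3 + 1×item 4: size 45, value 191
Best: 204 pts.

204 pts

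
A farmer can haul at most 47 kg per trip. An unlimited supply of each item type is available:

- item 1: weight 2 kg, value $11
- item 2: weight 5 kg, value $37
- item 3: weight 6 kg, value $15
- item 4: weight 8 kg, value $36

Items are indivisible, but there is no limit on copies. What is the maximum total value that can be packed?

Best value-per-unit is item 2 at 37/5; filling with it alone gives 9×37 = 333.
Optimal mix: 1×item 1 + 9×item 2 → weight 47, value 344.

$344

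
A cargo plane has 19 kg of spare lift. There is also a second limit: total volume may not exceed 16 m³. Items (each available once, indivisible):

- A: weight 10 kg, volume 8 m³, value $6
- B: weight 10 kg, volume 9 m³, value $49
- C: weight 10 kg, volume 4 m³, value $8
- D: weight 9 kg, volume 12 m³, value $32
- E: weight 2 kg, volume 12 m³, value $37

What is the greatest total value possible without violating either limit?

$49

Feasible sets respecting both limits:
- B: weight 10, volume 9, value 49
- C+E: weight 12, volume 16, value 45
- C+D: weight 19, volume 16, value 40
Best: $49.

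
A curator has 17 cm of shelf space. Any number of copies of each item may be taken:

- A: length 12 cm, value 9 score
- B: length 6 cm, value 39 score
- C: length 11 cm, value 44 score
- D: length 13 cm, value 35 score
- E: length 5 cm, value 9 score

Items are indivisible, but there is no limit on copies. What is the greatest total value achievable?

Best value-per-unit is B at 39/6; filling with it alone gives 2×39 = 78.
Optimal mix: 2×B + 1×E → length 17, value 87.

87 score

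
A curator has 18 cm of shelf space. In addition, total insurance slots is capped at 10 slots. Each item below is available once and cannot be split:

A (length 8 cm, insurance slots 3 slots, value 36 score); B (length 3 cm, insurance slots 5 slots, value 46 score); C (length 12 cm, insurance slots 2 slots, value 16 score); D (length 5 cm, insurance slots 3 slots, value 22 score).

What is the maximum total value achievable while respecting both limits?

Feasible sets respecting both limits:
- A+B: length 11, insurance slots 8, value 82
- B+D: length 8, insurance slots 8, value 68
- B+C: length 15, insurance slots 7, value 62
Best: 82 score.

82 score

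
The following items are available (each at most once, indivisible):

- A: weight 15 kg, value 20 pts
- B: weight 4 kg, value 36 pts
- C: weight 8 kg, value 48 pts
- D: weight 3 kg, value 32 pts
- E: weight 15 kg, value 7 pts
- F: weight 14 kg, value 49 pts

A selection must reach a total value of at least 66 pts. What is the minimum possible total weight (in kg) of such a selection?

Subsets with value ≥ 66, sorted by total weight:
- B+D: weight 7, value 68
- C+D: weight 11, value 80
- B+C: weight 12, value 84
- B+C+D: weight 15, value 116
Minimum weight: 7 kg.

7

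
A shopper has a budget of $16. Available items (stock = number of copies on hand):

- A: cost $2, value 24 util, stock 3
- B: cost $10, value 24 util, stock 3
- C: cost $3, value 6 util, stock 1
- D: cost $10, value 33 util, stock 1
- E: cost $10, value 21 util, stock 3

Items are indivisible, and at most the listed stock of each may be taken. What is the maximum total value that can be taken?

Best selections within cost 16 and stock limits:
- 3×A + 1×D: cost 16, value 105
- 3×A + 1×B: cost 16, value 96
- 3×A + 1×E: cost 16, value 93
- 2×A + 1×D: cost 14, value 81
Best: 105 util.

105 util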